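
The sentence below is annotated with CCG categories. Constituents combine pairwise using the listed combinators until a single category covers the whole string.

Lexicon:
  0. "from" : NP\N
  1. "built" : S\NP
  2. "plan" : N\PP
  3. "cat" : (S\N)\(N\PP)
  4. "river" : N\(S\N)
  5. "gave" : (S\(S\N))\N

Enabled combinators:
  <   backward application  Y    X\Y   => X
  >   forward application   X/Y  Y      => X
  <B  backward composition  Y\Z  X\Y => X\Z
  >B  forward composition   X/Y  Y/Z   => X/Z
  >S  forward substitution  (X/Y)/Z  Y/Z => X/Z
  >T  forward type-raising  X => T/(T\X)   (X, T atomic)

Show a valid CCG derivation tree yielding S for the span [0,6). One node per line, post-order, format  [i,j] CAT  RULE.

[0,6] S   <
  [0,2] S\N   <B
    [0,1] "from" : NP\N
    [1,2] "built" : S\NP
  [2,6] S\(S\N)   <
    [2,5] N   <
      [2,4] S\N   <
        [2,3] "plan" : N\PP
        [3,4] "cat" : (S\N)\(N\PP)
      [4,5] "river" : N\(S\N)
    [5,6] "gave" : (S\(S\N))\N

[0,1] NP\N  lex  "from"
[1,2] S\NP  lex  "built"
[0,2] S\N  <B  k=1
[2,3] N\PP  lex  "plan"
[3,4] (S\N)\(N\PP)  lex  "cat"
[2,4] S\N  <  k=3
[4,5] N\(S\N)  lex  "river"
[2,5] N  <  k=4
[5,6] (S\(S\N))\N  lex  "gave"
[2,6] S\(S\N)  <  k=5
[0,6] S  <  k=2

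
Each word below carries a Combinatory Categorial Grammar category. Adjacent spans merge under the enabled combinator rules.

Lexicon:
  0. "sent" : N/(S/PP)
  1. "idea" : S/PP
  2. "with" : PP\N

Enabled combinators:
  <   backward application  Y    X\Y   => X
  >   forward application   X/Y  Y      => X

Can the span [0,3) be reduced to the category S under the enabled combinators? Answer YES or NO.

N/(S/PP) S/PP PP\N
CKY chart[0,3] = {PP}; S ∉ chart

NO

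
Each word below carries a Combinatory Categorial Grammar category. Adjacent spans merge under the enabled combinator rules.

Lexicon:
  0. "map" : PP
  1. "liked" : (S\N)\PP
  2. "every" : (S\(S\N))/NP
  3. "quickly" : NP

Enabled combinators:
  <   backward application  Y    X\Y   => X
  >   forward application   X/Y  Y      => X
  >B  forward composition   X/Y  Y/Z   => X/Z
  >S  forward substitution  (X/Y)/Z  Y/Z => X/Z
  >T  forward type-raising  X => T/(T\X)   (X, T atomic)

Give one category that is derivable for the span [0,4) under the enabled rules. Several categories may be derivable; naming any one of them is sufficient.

[0,4] S   <
  [0,2] S\N   <
    [0,1] "map" : PP
    [1,2] "liked" : (S\N)\PP
  [2,4] S\(S\N)   >
    [2,3] "every" : (S\(S\N))/NP
    [3,4] "quickly" : NP

S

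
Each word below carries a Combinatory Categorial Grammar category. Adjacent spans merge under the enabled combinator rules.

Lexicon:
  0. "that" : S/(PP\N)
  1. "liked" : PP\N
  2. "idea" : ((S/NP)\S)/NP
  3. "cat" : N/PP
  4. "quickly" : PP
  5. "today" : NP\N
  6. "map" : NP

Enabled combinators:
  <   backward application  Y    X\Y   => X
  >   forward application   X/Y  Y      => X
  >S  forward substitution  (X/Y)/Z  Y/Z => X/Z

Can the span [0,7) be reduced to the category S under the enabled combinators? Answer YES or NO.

[0,7] S   >
  [0,6] S/NP   <
    [0,2] S   >
      [0,1] "that" : S/(PP\N)
      [1,2] "liked" : PP\N
    [2,6] (S/NP)\S   >
      [2,3] "idea" : ((S/NP)\S)/NP
      [3,6] NP   <
        [3,5] N   >
          [3,4] "cat" : N/PP
          [4,5] "quickly" : PP
        [5,6] "today" : NP\N
  [6,7] "map" : NP

YES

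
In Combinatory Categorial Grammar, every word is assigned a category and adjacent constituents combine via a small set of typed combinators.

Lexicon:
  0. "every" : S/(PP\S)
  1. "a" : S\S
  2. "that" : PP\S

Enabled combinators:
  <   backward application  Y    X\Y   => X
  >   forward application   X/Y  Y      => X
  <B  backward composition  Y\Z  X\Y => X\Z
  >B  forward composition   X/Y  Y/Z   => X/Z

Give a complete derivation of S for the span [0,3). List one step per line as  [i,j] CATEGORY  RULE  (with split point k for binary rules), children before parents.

[0,1] S/(PP\S)  lex  "every"
[1,2] S\S  lex  "a"
[2,3] PP\S  lex  "that"
[1,3] PP\S  <B  k=2
[0,3] S  >  k=1

[0,3] S   >
  [0,1] "every" : S/(PP\S)
  [1,3] PP\S   <B
    [1,2] "a" : S\S
    [2,3] "that" : PP\S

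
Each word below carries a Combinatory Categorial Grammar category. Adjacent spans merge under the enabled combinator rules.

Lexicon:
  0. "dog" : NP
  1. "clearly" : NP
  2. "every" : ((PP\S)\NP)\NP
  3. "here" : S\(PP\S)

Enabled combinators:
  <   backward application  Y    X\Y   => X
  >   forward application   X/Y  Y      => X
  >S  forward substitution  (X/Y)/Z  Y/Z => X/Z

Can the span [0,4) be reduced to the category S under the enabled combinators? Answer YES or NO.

YES

[0,4] S   <
  [0,3] PP\S   <
    [0,1] "dog" : NP
    [1,3] (PP\S)\NP   <
      [1,2] "clearly" : NP
      [2,3] "every" : ((PP\S)\NP)\NP
  [3,4] "here" : S\(PP\S)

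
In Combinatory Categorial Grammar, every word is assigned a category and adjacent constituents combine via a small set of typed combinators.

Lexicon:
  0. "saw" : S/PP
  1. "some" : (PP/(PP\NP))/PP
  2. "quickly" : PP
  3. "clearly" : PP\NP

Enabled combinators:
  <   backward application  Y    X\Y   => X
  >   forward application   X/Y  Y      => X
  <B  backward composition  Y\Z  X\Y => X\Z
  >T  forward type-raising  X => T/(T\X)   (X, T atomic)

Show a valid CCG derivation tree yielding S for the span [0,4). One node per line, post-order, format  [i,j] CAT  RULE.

[0,4] S   >
  [0,1] "saw" : S/PP
  [1,4] PP   >
    [1,3] PP/(PP\NP)   >
      [1,2] "some" : (PP/(PP\NP))/PP
      [2,3] "quickly" : PP
    [3,4] "clearly" : PP\NP

[0,1] S/PP  lex  "saw"
[1,2] (PP/(PP\NP))/PP  lex  "some"
[2,3] PP  lex  "quickly"
[1,3] PP/(PP\NP)  >  k=2
[3,4] PP\NP  lex  "clearly"
[1,4] PP  >  k=3
[0,4] S  >  k=1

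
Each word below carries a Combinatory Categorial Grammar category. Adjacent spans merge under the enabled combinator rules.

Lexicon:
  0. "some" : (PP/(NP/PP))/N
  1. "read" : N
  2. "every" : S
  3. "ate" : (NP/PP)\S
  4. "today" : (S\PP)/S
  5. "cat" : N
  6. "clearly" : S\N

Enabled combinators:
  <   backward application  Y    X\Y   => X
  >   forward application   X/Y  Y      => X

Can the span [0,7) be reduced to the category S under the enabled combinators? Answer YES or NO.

[0,7] S   <
  [0,4] PP   >
    [0,2] PP/(NP/PP)   >
      [0,1] "some" : (PP/(NP/PP))/N
      [1,2] "read" : N
    [2,4] NP/PP   <
      [2,3] "every" : S
      [3,4] "ate" : (NP/PP)\S
  [4,7] S\PP   >
    [4,5] "today" : (S\PP)/S
    [5,7] S   <
      [5,6] "cat" : N
      [6,7] "clearly" : S\N

YES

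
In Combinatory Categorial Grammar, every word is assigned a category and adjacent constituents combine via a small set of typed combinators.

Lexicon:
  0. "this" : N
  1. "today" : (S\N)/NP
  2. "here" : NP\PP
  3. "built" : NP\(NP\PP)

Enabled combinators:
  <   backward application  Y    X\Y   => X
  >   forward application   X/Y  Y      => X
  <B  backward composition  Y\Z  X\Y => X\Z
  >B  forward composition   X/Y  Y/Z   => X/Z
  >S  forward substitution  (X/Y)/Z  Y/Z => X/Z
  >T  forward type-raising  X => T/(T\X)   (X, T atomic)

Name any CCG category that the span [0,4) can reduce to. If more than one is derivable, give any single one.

S

[0,4] S   <
  [0,1] "this" : N
  [1,4] S\N   >
    [1,2] "today" : (S\N)/NP
    [2,4] NP   <
      [2,3] "here" : NP\PP
      [3,4] "built" : NP\(NP\PP)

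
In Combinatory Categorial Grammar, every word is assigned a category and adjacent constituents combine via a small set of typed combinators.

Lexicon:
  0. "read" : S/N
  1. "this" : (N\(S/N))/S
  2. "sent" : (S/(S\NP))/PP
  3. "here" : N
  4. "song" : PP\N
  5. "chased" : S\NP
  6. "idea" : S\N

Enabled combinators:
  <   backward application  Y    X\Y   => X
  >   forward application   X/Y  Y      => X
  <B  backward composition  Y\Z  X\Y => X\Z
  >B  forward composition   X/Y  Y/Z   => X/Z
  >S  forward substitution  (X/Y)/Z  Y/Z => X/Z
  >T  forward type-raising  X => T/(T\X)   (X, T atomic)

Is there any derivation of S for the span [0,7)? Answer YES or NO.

[0,7] S   <
  [0,6] N   <
    [0,1] "read" : S/N
    [1,6] N\(S/N)   >
      [1,2] "this" : (N\(S/N))/S
      [2,6] S   >
        [2,5] S/(S\NP)   >
          [2,3] "sent" : (S/(S\NP))/PP
          [3,5] PP   >
            [3,4] PP/(PP\N)   >T
              [3,4] "here" : N
            [4,5] "song" : PP\N
        [5,6] "chased" : S\NP
  [6,7] "idea" : S\N

YES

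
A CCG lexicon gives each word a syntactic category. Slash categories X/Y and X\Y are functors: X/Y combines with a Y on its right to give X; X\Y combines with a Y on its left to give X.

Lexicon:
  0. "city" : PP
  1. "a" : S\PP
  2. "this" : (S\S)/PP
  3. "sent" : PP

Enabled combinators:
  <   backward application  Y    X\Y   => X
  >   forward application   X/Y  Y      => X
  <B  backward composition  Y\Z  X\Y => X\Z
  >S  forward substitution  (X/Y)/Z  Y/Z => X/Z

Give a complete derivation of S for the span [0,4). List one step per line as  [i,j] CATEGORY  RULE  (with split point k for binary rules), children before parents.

[0,4] S   <
  [0,1] "city" : PP
  [1,4] S\PP   <B
    [1,2] "a" : S\PP
    [2,4] S\S   >
      [2,3] "this" : (S\S)/PP
      [3,4] "sent" : PP

[0,1] PP  lex  "city"
[1,2] S\PP  lex  "a"
[2,3] (S\S)/PP  lex  "this"
[3,4] PP  lex  "sent"
[2,4] S\S  >  k=3
[1,4] S\PP  <B  k=2
[0,4] S  <  k=1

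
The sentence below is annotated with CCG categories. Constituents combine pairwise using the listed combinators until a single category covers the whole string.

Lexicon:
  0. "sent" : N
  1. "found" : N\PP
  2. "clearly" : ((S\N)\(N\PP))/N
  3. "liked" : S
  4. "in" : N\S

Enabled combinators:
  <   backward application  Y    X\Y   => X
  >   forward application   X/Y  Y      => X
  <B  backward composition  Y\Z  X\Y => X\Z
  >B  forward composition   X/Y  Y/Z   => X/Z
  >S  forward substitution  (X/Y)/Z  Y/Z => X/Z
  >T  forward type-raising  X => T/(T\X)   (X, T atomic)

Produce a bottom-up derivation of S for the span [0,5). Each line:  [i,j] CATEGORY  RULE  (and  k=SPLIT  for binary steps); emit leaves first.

[0,5] S   <
  [0,1] "sent" : N
  [1,5] S\N   <
    [1,2] "found" : N\PP
    [2,5] (S\N)\(N\PP)   >
      [2,3] "clearly" : ((S\N)\(N\PP))/N
      [3,5] N   <
        [3,4] "liked" : S
        [4,5] "in" : N\S

[0,1] N  lex  "sent"
[1,2] N\PP  lex  "found"
[2,3] ((S\N)\(N\PP))/N  lex  "clearly"
[3,4] S  lex  "liked"
[4,5] N\S  lex  "in"
[3,5] N  <  k=4
[2,5] (S\N)\(N\PP)  >  k=3
[1,5] S\N  <  k=2
[0,5] S  <  k=1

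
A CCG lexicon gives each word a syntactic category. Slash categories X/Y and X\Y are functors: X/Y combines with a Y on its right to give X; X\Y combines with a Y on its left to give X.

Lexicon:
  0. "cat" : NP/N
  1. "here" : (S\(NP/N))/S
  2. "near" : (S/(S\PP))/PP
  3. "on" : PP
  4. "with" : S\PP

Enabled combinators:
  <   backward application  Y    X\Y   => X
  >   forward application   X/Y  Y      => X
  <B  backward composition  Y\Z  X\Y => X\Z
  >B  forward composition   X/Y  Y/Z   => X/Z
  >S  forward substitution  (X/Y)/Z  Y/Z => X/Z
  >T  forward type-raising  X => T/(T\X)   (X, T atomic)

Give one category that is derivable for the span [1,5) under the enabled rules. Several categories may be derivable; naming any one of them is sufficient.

S\(NP/N)

[0,5] S   <
  [0,1] "cat" : NP/N
  [1,5] S\(NP/N)   >
    [1,2] "here" : (S\(NP/N))/S
    [2,5] S   >
      [2,4] S/(S\PP)   >
        [2,3] "near" : (S/(S\PP))/PP
        [3,4] "on" : PP
      [4,5] "with" : S\PP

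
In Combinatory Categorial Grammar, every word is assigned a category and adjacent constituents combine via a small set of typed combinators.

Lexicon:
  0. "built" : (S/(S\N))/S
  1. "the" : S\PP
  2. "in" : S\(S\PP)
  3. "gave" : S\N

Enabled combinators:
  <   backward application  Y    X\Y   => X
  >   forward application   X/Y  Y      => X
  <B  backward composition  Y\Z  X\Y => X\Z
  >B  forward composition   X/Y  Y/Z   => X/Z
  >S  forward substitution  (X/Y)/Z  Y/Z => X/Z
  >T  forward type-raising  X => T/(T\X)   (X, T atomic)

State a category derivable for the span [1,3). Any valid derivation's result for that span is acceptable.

[0,4] S   >
  [0,3] S/(S\N)   >
    [0,1] "built" : (S/(S\N))/S
    [1,3] S   <
      [1,2] "the" : S\PP
      [2,3] "in" : S\(S\PP)
  [3,4] "gave" : S\N

S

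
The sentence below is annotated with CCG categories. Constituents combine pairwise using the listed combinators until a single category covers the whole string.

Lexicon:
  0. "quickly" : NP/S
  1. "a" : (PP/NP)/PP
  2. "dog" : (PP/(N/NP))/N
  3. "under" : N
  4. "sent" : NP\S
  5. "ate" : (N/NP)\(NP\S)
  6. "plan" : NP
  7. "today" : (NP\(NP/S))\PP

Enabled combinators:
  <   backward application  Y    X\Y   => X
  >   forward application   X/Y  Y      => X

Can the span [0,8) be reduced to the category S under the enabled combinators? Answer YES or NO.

NO

NP/S (PP/NP)/PP (PP/(N/NP))/N N NP\S (N/NP)\(NP\S) NP (NP\(NP/S))\PP
CKY chart[0,8] = {NP}; S ∉ chart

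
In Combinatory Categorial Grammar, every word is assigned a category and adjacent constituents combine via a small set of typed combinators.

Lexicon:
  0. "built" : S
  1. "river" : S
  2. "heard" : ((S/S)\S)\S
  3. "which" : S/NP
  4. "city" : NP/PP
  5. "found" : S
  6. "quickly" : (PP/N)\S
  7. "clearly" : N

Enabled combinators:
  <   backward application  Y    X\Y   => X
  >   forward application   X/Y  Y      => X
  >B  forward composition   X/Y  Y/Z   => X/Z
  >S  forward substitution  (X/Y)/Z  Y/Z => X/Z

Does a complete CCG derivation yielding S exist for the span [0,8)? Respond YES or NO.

[0,8] S   >
  [0,5] S/PP   >B
    [0,3] S/S   <
      [0,1] "built" : S
      [1,3] (S/S)\S   <
        [1,2] "river" : S
        [2,3] "heard" : ((S/S)\S)\S
    [3,5] S/PP   >B
      [3,4] "which" : S/NP
      [4,5] "city" : NP/PP
  [5,8] PP   >
    [5,7] PP/N   <
      [5,6] "found" : S
      [6,7] "quickly" : (PP/N)\S
    [7,8] "clearly" : N

YES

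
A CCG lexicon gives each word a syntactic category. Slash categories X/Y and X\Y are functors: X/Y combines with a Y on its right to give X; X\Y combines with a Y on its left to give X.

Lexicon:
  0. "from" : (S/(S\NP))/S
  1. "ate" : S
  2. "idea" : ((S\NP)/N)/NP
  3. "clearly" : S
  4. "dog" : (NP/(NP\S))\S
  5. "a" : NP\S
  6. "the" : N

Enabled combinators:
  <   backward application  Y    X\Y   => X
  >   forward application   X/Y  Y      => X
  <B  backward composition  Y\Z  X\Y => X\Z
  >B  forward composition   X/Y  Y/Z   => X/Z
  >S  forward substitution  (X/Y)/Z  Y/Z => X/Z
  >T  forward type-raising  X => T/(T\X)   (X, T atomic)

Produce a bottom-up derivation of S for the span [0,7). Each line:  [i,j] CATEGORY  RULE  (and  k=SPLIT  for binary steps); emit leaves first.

[0,7] S   >
  [0,2] S/(S\NP)   >
    [0,1] "from" : (S/(S\NP))/S
    [1,2] "ate" : S
  [2,7] S\NP   >
    [2,6] (S\NP)/N   >
      [2,3] "idea" : ((S\NP)/N)/NP
      [3,6] NP   >
        [3,5] NP/(NP\S)   <
          [3,4] "clearly" : S
          [4,5] "dog" : (NP/(NP\S))\S
        [5,6] "a" : NP\S
    [6,7] "the" : N

[0,1] (S/(S\NP))/S  lex  "from"
[1,2] S  lex  "ate"
[0,2] S/(S\NP)  >  k=1
[2,3] ((S\NP)/N)/NP  lex  "idea"
[3,4] S  lex  "clearly"
[4,5] (NP/(NP\S))\S  lex  "dog"
[3,5] NP/(NP\S)  <  k=4
[5,6] NP\S  lex  "a"
[3,6] NP  >  k=5
[2,6] (S\NP)/N  >  k=3
[6,7] N  lex  "the"
[2,7] S\NP  >  k=6
[0,7] S  >  k=2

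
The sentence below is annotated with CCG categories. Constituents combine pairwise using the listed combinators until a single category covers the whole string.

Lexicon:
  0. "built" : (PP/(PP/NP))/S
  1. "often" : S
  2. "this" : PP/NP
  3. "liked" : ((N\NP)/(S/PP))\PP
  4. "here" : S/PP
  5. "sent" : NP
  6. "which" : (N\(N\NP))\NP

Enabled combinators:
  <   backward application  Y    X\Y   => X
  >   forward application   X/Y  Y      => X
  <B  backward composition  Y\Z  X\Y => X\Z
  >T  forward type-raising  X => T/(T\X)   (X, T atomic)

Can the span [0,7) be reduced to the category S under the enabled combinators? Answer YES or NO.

(PP/(PP/NP))/S S PP/NP ((N\NP)/(S/PP))\PP S/PP NP (N\(N\NP))\NP
CKY chart[0,7] = {N, N/(N\N), NP/(NP\N), PP/(PP\N), S/(S\N)}; S ∉ chart

NO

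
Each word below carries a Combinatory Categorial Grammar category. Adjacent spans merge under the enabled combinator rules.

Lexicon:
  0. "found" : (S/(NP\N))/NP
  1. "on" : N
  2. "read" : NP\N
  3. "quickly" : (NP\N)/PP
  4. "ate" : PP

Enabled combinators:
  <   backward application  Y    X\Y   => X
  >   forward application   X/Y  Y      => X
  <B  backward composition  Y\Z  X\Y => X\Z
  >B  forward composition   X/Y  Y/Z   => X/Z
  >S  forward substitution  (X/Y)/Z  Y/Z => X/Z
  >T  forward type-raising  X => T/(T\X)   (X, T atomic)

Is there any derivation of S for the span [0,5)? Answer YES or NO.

YES

[0,5] S   >
  [0,3] S/(NP\N)   >
    [0,1] "found" : (S/(NP\N))/NP
    [1,3] NP   >
      [1,2] NP/(NP\N)   >T
        [1,2] "on" : N
      [2,3] "read" : NP\N
  [3,5] NP\N   >
    [3,4] "quickly" : (NP\N)/PP
    [4,5] "ate" : PP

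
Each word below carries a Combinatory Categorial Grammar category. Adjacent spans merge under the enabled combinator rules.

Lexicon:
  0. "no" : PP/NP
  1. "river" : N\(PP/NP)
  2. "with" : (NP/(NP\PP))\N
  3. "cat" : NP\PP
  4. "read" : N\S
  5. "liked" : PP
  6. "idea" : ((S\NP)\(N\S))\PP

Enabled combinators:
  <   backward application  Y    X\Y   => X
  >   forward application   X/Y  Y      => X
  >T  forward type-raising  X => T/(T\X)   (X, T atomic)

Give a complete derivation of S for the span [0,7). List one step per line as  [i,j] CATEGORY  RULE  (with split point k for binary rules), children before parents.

[0,1] PP/NP  lex  "no"
[1,2] N\(PP/NP)  lex  "river"
[0,2] N  <  k=1
[2,3] (NP/(NP\PP))\N  lex  "with"
[0,3] NP/(NP\PP)  <  k=2
[3,4] NP\PP  lex  "cat"
[0,4] NP  >  k=3
[4,5] N\S  lex  "read"
[5,6] PP  lex  "liked"
[6,7] ((S\NP)\(N\S))\PP  lex  "idea"
[5,7] (S\NP)\(N\S)  <  k=6
[4,7] S\NP  <  k=5
[0,7] S  <  k=4

[0,7] S   <
  [0,4] NP   >
    [0,3] NP/(NP\PP)   <
      [0,2] N   <
        [0,1] "no" : PP/NP
        [1,2] "river" : N\(PP/NP)
      [2,3] "with" : (NP/(NP\PP))\N
    [3,4] "cat" : NP\PP
  [4,7] S\NP   <
    [4,5] "read" : N\S
    [5,7] (S\NP)\(N\S)   <
      [5,6] "liked" : PP
      [6,7] "idea" : ((S\NP)\(N\S))\PP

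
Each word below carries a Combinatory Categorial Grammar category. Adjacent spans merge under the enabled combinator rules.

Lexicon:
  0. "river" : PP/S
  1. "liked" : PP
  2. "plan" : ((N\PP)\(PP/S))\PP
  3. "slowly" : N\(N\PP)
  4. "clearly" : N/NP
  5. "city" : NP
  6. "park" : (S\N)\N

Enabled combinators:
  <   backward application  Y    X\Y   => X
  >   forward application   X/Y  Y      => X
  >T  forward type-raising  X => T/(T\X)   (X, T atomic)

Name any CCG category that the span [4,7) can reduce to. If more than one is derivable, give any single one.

[0,7] S   <
  [0,4] N   <
    [0,3] N\PP   <
      [0,1] "river" : PP/S
      [1,3] (N\PP)\(PP/S)   <
        [1,2] "liked" : PP
        [2,3] "plan" : ((N\PP)\(PP/S))\PP
    [3,4] "slowly" : N\(N\PP)
  [4,7] S\N   <
    [4,6] N   >
      [4,5] "clearly" : N/NP
      [5,6] "city" : NP
    [6,7] "park" : (S\N)\N

S\N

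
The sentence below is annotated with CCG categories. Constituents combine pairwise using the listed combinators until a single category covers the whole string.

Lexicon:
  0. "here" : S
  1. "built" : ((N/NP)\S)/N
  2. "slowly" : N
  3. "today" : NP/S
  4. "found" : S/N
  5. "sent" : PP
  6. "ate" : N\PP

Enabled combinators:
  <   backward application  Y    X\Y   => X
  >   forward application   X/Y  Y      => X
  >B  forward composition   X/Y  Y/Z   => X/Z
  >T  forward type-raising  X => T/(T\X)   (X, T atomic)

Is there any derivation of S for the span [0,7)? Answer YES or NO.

S ((N/NP)\S)/N N NP/S S/N PP N\PP
CKY chart[0,7] = {N, N/(NP\NP), N/(N\N), N/(S\S), NP/(NP\N), PP/(PP\N), S/(S\N)}; S ∉ chart

NO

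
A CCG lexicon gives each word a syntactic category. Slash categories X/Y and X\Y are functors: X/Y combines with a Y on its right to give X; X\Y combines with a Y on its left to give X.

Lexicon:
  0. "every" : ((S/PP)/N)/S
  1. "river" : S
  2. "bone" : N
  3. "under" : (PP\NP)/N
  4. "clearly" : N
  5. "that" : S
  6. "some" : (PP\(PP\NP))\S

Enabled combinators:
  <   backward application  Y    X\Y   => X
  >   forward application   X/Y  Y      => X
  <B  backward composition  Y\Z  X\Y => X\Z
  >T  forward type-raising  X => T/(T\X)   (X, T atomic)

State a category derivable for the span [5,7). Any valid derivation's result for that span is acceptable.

[0,7] S   >
  [0,3] S/PP   >
    [0,2] (S/PP)/N   >
      [0,1] "every" : ((S/PP)/N)/S
      [1,2] "river" : S
    [2,3] "bone" : N
  [3,7] PP   <
    [3,5] PP\NP   >
      [3,4] "under" : (PP\NP)/N
      [4,5] "clearly" : N
    [5,7] PP\(PP\NP)   <
      [5,6] "that" : S
      [6,7] "some" : (PP\(PP\NP))\S

PP\(PP\NP)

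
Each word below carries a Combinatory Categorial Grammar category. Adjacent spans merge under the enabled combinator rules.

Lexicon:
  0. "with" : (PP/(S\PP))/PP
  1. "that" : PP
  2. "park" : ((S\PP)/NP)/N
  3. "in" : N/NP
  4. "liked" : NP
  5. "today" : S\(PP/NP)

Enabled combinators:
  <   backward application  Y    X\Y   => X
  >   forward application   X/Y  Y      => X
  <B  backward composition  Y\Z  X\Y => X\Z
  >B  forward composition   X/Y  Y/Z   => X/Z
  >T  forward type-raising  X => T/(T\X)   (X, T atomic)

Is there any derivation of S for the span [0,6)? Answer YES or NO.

YES

[0,6] S   <
  [0,5] PP/NP   >B
    [0,2] PP/(S\PP)   >
      [0,1] "with" : (PP/(S\PP))/PP
      [1,2] "that" : PP
    [2,5] (S\PP)/NP   >
      [2,3] "park" : ((S\PP)/NP)/N
      [3,5] N   >
        [3,4] "in" : N/NP
        [4,5] "liked" : NP
  [5,6] "today" : S\(PP/NP)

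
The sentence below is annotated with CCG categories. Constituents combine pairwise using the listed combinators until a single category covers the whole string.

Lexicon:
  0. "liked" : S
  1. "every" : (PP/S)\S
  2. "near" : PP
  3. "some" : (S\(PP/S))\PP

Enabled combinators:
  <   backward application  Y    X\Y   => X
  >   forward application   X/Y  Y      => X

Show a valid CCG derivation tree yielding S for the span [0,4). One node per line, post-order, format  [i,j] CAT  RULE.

[0,1] S  lex  "liked"
[1,2] (PP/S)\S  lex  "every"
[0,2] PP/S  <  k=1
[2,3] PP  lex  "near"
[3,4] (S\(PP/S))\PP  lex  "some"
[2,4] S\(PP/S)  <  k=3
[0,4] S  <  k=2

[0,4] S   <
  [0,2] PP/S   <
    [0,1] "liked" : S
    [1,2] "every" : (PP/S)\S
  [2,4] S\(PP/S)   <
    [2,3] "near" : PP
    [3,4] "some" : (S\(PP/S))\PP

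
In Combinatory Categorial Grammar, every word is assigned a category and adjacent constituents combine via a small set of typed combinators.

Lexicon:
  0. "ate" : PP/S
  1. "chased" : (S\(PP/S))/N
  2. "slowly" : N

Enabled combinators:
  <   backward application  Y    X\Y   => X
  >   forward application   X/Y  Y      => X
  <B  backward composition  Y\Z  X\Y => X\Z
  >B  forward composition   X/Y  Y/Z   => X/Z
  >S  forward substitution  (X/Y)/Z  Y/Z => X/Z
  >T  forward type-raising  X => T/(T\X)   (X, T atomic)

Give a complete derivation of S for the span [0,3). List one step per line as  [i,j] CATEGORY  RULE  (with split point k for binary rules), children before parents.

[0,3] S   <
  [0,1] "ate" : PP/S
  [1,3] S\(PP/S)   >
    [1,2] "chased" : (S\(PP/S))/N
    [2,3] "slowly" : N

[0,1] PP/S  lex  "ate"
[1,2] (S\(PP/S))/N  lex  "chased"
[2,3] N  lex  "slowly"
[1,3] S\(PP/S)  >  k=2
[0,3] S  <  k=1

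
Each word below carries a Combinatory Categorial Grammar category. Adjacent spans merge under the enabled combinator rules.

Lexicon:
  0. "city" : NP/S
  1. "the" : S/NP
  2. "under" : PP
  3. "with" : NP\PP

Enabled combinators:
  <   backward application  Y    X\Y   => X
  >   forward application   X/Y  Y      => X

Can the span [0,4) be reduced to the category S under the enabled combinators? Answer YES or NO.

NP/S S/NP PP NP\PP
CKY chart[0,4] = {NP}; S ∉ chart

NO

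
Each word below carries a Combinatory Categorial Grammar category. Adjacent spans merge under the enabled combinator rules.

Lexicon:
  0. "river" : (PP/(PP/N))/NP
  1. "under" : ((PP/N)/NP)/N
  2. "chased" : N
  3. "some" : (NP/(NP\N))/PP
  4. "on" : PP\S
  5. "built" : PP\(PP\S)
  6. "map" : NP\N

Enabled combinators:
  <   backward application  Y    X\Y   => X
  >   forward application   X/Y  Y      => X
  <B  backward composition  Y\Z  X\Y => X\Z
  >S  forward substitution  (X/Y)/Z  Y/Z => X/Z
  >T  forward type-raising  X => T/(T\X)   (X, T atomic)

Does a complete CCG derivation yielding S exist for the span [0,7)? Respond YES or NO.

(PP/(PP/N))/NP ((PP/N)/NP)/N N (NP/(NP\N))/PP PP\S PP\(PP\S) NP\N
CKY chart[0,7] = {N/(N\PP), NP/(NP\PP), PP, PP/(PP\PP), S/(S\PP)}; S ∉ chart

NO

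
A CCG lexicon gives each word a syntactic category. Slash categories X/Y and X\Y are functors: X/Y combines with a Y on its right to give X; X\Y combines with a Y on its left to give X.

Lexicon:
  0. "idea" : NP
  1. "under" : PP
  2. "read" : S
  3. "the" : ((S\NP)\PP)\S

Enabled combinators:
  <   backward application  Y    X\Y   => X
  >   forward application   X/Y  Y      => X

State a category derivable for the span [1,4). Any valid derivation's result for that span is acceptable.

S\NP

[0,4] S   <
  [0,1] "idea" : NP
  [1,4] S\NP   <
    [1,2] "under" : PP
    [2,4] (S\NP)\PP   <
      [2,3] "read" : S
      [3,4] "the" : ((S\NP)\PP)\S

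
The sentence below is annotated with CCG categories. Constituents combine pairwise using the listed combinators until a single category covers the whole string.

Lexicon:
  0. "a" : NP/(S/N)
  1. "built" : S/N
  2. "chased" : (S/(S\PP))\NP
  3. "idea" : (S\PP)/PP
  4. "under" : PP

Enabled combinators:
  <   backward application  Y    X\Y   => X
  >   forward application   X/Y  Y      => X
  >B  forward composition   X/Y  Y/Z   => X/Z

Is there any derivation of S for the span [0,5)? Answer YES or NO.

[0,5] S   >
  [0,3] S/(S\PP)   <
    [0,2] NP   >
      [0,1] "a" : NP/(S/N)
      [1,2] "built" : S/N
    [2,3] "chased" : (S/(S\PP))\NP
  [3,5] S\PP   >
    [3,4] "idea" : (S\PP)/PP
    [4,5] "under" : PP

YES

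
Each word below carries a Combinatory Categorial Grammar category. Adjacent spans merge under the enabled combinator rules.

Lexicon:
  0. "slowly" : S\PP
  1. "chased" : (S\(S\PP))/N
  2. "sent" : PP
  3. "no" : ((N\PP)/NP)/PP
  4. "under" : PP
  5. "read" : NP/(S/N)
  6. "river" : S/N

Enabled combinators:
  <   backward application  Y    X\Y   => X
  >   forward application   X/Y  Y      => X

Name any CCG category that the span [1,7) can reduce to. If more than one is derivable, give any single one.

S\(S\PP)

[0,7] S   <
  [0,1] "slowly" : S\PP
  [1,7] S\(S\PP)   >
    [1,2] "chased" : (S\(S\PP))/N
    [2,7] N   <
      [2,3] "sent" : PP
      [3,7] N\PP   >
        [3,5] (N\PP)/NP   >
          [3,4] "no" : ((N\PP)/NP)/PP
          [4,5] "under" : PP
        [5,7] NP   >
          [5,6] "read" : NP/(S/N)
          [6,7] "river" : S/N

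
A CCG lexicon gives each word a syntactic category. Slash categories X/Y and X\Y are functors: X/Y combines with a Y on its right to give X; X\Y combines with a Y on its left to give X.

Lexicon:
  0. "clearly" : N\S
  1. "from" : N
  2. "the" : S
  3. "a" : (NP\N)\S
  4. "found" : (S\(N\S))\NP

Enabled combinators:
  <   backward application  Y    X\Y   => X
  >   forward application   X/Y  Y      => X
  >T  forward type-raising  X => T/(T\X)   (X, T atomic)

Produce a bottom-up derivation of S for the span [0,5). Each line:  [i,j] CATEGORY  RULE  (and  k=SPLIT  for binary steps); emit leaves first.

[0,1] N\S  lex  "clearly"
[1,2] N  lex  "from"
[1,2] NP/(NP\N)  >T
[2,3] S  lex  "the"
[3,4] (NP\N)\S  lex  "a"
[2,4] NP\N  <  k=3
[1,4] NP  >  k=2
[4,5] (S\(N\S))\NP  lex  "found"
[1,5] S\(N\S)  <  k=4
[0,5] S  <  k=1

[0,5] S   <
  [0,1] "clearly" : N\S
  [1,5] S\(N\S)   <
    [1,4] NP   >
      [1,2] NP/(NP\N)   >T
        [1,2] "from" : N
      [2,4] NP\N   <
        [2,3] "the" : S
        [3,4] "a" : (NP\N)\S
    [4,5] "found" : (S\(N\S))\NP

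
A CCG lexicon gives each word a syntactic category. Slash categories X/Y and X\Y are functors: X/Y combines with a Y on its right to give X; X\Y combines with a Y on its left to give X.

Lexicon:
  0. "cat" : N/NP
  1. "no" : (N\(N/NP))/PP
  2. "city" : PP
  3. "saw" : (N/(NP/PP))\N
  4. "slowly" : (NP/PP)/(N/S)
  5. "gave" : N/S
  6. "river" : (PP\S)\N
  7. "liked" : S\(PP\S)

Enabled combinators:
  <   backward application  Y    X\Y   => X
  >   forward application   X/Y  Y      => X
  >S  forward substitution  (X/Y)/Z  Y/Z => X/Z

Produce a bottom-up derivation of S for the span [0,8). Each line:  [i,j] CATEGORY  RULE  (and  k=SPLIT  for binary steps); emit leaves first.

[0,1] N/NP  lex  "cat"
[1,2] (N\(N/NP))/PP  lex  "no"
[2,3] PP  lex  "city"
[1,3] N\(N/NP)  >  k=2
[0,3] N  <  k=1
[3,4] (N/(NP/PP))\N  lex  "saw"
[0,4] N/(NP/PP)  <  k=3
[4,5] (NP/PP)/(N/S)  lex  "slowly"
[5,6] N/S  lex  "gave"
[4,6] NP/PP  >  k=5
[0,6] N  >  k=4
[6,7] (PP\S)\N  lex  "river"
[0,7] PP\S  <  k=6
[7,8] S\(PP\S)  lex  "liked"
[0,8] S  <  k=7

[0,8] S   <
  [0,7] PP\S   <
    [0,6] N   >
      [0,4] N/(NP/PP)   <
        [0,3] N   <
          [0,1] "cat" : N/NP
          [1,3] N\(N/NP)   >
            [1,2] "no" : (N\(N/NP))/PP
            [2,3] "city" : PP
        [3,4] "saw" : (N/(NP/PP))\N
      [4,6] NP/PP   >
        [4,5] "slowly" : (NP/PP)/(N/S)
        [5,6] "gave" : N/S
    [6,7] "river" : (PP\S)\N
  [7,8] "liked" : S\(PP\S)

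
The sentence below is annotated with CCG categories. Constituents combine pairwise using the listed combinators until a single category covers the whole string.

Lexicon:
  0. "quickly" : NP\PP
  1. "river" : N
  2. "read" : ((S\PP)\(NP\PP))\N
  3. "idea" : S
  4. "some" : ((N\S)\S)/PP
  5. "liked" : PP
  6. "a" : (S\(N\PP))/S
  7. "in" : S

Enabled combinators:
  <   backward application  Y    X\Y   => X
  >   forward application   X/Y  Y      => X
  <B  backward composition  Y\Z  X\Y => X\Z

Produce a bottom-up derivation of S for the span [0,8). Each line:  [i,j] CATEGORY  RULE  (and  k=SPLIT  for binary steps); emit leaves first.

[0,1] NP\PP  lex  "quickly"
[1,2] N  lex  "river"
[2,3] ((S\PP)\(NP\PP))\N  lex  "read"
[1,3] (S\PP)\(NP\PP)  <  k=2
[0,3] S\PP  <  k=1
[3,4] S  lex  "idea"
[4,5] ((N\S)\S)/PP  lex  "some"
[5,6] PP  lex  "liked"
[4,6] (N\S)\S  >  k=5
[3,6] N\S  <  k=4
[0,6] N\PP  <B  k=3
[6,7] (S\(N\PP))/S  lex  "a"
[7,8] S  lex  "in"
[6,8] S\(N\PP)  >  k=7
[0,8] S  <  k=6

[0,8] S   <
  [0,6] N\PP   <B
    [0,3] S\PP   <
      [0,1] "quickly" : NP\PP
      [1,3] (S\PP)\(NP\PP)   <
        [1,2] "river" : N
        [2,3] "read" : ((S\PP)\(NP\PP))\N
    [3,6] N\S   <
      [3,4] "idea" : S
      [4,6] (N\S)\S   >
        [4,5] "some" : ((N\S)\S)/PP
        [5,6] "liked" : PP
  [6,8] S\(N\PP)   >
    [6,7] "a" : (S\(N\PP))/S
    [7,8] "in" : S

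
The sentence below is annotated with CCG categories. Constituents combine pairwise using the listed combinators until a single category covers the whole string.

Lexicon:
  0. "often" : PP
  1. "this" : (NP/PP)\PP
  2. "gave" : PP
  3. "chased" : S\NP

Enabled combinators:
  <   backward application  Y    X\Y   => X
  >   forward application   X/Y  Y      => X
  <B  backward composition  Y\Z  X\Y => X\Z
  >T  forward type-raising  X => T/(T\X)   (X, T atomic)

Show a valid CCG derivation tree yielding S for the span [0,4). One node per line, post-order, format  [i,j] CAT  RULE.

[0,1] PP  lex  "often"
[1,2] (NP/PP)\PP  lex  "this"
[0,2] NP/PP  <  k=1
[2,3] PP  lex  "gave"
[0,3] NP  >  k=2
[3,4] S\NP  lex  "chased"
[0,4] S  <  k=3

[0,4] S   <
  [0,3] NP   >
    [0,2] NP/PP   <
      [0,1] "often" : PP
      [1,2] "this" : (NP/PP)\PP
    [2,3] "gave" : PP
  [3,4] "chased" : S\NP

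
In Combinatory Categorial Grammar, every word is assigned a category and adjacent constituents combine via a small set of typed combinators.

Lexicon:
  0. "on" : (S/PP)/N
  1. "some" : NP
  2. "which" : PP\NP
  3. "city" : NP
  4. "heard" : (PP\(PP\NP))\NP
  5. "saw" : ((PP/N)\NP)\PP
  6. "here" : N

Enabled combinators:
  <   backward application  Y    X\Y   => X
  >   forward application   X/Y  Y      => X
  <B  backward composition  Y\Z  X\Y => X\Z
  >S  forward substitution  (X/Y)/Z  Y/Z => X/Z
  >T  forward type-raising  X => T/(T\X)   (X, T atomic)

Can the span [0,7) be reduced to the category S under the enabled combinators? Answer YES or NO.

YES

[0,7] S   >
  [0,6] S/N   >S
    [0,1] "on" : (S/PP)/N
    [1,6] PP/N   <
      [1,2] "some" : NP
      [2,6] (PP/N)\NP   <
        [2,5] PP   <
          [2,3] "which" : PP\NP
          [3,5] PP\(PP\NP)   <
            [3,4] "city" : NP
            [4,5] "heard" : (PP\(PP\NP))\NP
        [5,6] "saw" : ((PP/N)\NP)\PP
  [6,7] "here" : N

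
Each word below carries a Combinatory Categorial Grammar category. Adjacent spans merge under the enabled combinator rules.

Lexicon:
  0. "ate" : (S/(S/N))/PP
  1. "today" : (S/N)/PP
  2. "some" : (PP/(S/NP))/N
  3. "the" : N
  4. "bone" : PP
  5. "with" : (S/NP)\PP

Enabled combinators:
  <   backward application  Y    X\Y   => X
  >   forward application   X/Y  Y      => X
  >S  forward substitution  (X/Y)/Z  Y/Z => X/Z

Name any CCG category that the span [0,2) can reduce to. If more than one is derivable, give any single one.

S/PP

[0,6] S   >
  [0,2] S/PP   >S
    [0,1] "ate" : (S/(S/N))/PP
    [1,2] "today" : (S/N)/PP
  [2,6] PP   >
    [2,4] PP/(S/NP)   >
      [2,3] "some" : (PP/(S/NP))/N
      [3,4] "the" : N
    [4,6] S/NP   <
      [4,5] "bone" : PP
      [5,6] "with" : (S/NP)\PP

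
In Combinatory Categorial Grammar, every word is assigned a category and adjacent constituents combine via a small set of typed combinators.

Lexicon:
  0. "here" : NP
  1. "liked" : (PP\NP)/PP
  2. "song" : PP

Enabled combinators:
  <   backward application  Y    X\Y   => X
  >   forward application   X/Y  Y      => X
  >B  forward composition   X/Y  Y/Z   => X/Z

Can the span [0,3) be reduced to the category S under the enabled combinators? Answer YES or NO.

NP (PP\NP)/PP PP
CKY chart[0,3] = {PP}; S ∉ chart

NO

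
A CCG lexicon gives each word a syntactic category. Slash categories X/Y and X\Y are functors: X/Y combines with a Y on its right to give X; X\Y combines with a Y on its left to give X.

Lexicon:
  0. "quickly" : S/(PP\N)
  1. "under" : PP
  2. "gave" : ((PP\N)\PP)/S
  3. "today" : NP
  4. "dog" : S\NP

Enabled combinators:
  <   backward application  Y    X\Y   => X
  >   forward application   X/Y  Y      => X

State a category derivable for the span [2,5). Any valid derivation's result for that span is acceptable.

(PP\N)\PP

[0,5] S   >
  [0,1] "quickly" : S/(PP\N)
  [1,5] PP\N   <
    [1,2] "under" : PP
    [2,5] (PP\N)\PP   >
      [2,3] "gave" : ((PP\N)\PP)/S
      [3,5] S   <
        [3,4] "today" : NP
        [4,5] "dog" : S\NP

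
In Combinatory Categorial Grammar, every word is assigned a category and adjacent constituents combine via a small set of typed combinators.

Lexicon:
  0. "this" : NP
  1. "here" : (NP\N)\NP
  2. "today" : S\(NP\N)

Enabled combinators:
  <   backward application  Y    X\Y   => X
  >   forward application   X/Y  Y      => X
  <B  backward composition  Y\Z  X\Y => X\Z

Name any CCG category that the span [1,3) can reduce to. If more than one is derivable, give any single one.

S\NP

[0,3] S   <
  [0,1] "this" : NP
  [1,3] S\NP   <B
    [1,2] "here" : (NP\N)\NP
    [2,3] "today" : S\(NP\N)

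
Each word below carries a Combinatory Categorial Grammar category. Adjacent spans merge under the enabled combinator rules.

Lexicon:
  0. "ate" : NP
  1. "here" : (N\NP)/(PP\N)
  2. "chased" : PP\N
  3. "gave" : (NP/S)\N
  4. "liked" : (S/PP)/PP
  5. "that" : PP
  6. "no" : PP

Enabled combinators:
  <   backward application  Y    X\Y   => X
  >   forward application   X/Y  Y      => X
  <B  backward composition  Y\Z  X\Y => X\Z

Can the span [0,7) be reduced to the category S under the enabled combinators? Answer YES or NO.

NP (N\NP)/(PP\N) PP\N (NP/S)\N (S/PP)/PP PP PP
CKY chart[0,7] = {NP}; S ∉ chart

NO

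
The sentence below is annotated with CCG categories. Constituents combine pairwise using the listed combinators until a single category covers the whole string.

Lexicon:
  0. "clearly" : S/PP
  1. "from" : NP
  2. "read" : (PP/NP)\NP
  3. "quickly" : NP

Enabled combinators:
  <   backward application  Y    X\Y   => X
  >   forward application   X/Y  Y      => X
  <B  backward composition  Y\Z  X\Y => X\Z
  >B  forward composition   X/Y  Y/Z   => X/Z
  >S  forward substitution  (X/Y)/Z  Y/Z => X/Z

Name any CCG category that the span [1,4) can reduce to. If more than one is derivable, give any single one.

PP

[0,4] S   >
  [0,1] "clearly" : S/PP
  [1,4] PP   >
    [1,3] PP/NP   <
      [1,2] "from" : NP
      [2,3] "read" : (PP/NP)\NP
    [3,4] "quickly" : NP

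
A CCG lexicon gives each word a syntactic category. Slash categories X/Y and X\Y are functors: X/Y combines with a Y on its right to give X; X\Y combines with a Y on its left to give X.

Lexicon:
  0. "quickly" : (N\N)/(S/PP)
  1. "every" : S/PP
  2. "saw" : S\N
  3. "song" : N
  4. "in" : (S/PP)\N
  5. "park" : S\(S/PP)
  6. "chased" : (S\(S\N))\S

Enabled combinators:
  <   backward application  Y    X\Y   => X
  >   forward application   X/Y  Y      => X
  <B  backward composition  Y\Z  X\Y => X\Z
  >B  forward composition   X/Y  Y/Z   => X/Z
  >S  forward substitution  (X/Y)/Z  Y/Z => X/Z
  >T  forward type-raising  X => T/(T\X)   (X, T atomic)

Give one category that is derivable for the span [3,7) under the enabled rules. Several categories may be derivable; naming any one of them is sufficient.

S\(S\N)

[0,7] S   <
  [0,3] S\N   <B
    [0,2] N\N   >
      [0,1] "quickly" : (N\N)/(S/PP)
      [1,2] "every" : S/PP
    [2,3] "saw" : S\N
  [3,7] S\(S\N)   <
    [3,6] S   >
      [3,4] S/(S\N)   >T
        [3,4] "song" : N
      [4,6] S\N   <B
        [4,5] "in" : (S/PP)\N
        [5,6] "park" : S\(S/PP)
    [6,7] "chased" : (S\(S\N))\S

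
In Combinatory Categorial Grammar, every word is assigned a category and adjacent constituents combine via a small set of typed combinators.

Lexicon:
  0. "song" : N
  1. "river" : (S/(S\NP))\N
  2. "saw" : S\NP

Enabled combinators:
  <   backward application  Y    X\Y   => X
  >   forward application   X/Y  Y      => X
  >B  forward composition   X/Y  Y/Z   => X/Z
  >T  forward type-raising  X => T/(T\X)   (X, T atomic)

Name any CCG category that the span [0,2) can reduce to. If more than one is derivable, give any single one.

[0,3] S   >
  [0,2] S/(S\NP)   <
    [0,1] "song" : N
    [1,2] "river" : (S/(S\NP))\N
  [2,3] "saw" : S\NP

S/(S\NP)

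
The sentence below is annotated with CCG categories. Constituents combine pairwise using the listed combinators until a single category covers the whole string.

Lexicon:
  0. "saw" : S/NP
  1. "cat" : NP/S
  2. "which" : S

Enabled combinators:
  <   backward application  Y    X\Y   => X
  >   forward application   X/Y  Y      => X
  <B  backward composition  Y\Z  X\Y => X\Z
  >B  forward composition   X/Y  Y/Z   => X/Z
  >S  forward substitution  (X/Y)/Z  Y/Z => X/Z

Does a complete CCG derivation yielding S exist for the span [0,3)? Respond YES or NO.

[0,3] S   >
  [0,1] "saw" : S/NP
  [1,3] NP   >
    [1,2] "cat" : NP/S
    [2,3] "which" : S

YES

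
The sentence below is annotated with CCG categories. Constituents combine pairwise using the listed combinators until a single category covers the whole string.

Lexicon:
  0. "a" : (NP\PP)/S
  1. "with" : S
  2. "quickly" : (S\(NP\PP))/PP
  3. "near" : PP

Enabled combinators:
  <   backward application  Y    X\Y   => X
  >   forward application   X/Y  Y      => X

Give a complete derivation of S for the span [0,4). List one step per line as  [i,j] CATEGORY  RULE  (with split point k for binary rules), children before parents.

[0,4] S   <
  [0,2] NP\PP   >
    [0,1] "a" : (NP\PP)/S
    [1,2] "with" : S
  [2,4] S\(NP\PP)   >
    [2,3] "quickly" : (S\(NP\PP))/PP
    [3,4] "near" : PP

[0,1] (NP\PP)/S  lex  "a"
[1,2] S  lex  "with"
[0,2] NP\PP  >  k=1
[2,3] (S\(NP\PP))/PP  lex  "quickly"
[3,4] PP  lex  "near"
[2,4] S\(NP\PP)  >  k=3
[0,4] S  <  k=2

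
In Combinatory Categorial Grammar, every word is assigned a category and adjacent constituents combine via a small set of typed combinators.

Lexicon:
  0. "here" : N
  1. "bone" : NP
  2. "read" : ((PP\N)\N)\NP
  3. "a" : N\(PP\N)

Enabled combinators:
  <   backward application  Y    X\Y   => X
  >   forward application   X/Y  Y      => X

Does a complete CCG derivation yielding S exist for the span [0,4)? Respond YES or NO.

NO

N NP ((PP\N)\N)\NP N\(PP\N)
CKY chart[0,4] = {N}; S ∉ chart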